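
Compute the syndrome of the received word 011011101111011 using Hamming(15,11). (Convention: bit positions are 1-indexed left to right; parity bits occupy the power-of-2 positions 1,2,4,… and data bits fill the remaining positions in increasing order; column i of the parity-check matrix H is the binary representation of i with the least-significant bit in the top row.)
Syndrome s = H · r^T (mod 2), r = 011011101111011:
  s[0] = (101010101010101)·(011011101111011) mod 2 = 0+0+1+0+1+0+1+0+1+0+1+0+0+0+1 mod 2 = 0
  s[1] = (011001100110011)·(011011101111011) mod 2 = 0+1+1+0+0+1+1+0+0+1+1+0+0+1+1 mod 2 = 0
  s[2] = (000111100001111)·(011011101111011) mod 2 = 0+0+0+0+1+1+1+0+0+0+0+1+0+1+1 mod 2 = 0
  s[3] = (000000011111111)·(011011101111011) mod 2 = 0+0+0+0+0+0+0+0+1+1+1+1+0+1+1 mod 2 = 0
Syndrome = 0000
s = 0: no error detected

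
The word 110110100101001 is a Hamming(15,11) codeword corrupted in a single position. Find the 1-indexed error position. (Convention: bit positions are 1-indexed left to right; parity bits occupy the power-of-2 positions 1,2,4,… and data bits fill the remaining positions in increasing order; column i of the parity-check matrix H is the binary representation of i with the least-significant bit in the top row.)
Syndrome s = H · r^T (mod 2), r = 110110100101001:
  s[0] = (101010101010101)·(110110100101001) mod 2 = 1+0+0+0+1+0+1+0+0+0+0+0+0+0+1 mod 2 = 0
  s[1] = (011001100110011)·(110110100101001) mod 2 = 0+1+0+0+0+0+1+0+0+1+0+0+0+0+1 mod 2 = 0
  s[2] = (000111100001111)·(110110100101001) mod 2 = 0+0+0+1+1+0+1+0+0+0+0+1+0+0+1 mod 2 = 1
  s[3] = (000000011111111)·(110110100101001) mod 2 = 0+0+0+0+0+0+0+0+0+1+0+1+0+0+1 mod 2 = 1
Syndrome = 0011
Column i of H is the binary representation of i, so the syndrome is the binary index of the flipped bit.
Read s = 0011 with s[0] as LSB: 0·2^0 + 0·2^1 + 1·2^2 + 1·2^3 = 12.
Error is at bit position 12.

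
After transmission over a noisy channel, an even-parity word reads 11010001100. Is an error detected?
Sum of received bits: 1+1+0+1+0+0+0+1+1+0+0 = 5; 5 mod 2 = 1. Result is 1 ≠ 0 → error detected.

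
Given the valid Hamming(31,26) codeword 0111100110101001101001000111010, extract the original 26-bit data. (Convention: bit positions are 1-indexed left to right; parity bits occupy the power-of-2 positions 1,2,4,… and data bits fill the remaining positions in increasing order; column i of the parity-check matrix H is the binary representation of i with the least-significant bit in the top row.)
Parity bits occupy power-of-2 positions; data bits are at positions {3,5,6,7,9,10,11,12,13,14,15,17,18,19,20,21,22,23,24,25,26,27,28,29,30,31} (1-indexed).
Extract: c[3]=1 c[5]=1 c[6]=0 c[7]=0 c[9]=1 c[10]=0 c[11]=1 c[12]=0 c[13]=1 c[14]=0 c[15]=0 c[17]=1 c[18]=0 c[19]=1 c[20]=0 c[21]=0 c[22]=1 c[23]=0 c[24]=0 c[25]=0 c[26]=1 c[27]=1 c[28]=1 c[29]=0 c[30]=1 c[31]=0
Data = 11001010100101001000111010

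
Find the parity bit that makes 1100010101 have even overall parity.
Sum of data bits: 1+1+0+0+0+1+0+1+0+1 = 5.
5 mod 2 = 1, so parity bit = 1.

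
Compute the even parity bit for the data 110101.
Sum of data bits: 1+1+0+1+0+1 = 4.
4 mod 2 = 0, so parity bit = 0.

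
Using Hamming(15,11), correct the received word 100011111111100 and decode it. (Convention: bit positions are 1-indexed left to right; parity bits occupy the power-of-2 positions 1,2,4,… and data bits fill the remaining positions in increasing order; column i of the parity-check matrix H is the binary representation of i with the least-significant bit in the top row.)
Syndrome s = H · r^T (mod 2), r = 100011111111100:
  s[0] = (101010101010101)·(100011111111100) mod 2 = 1+0+0+0+1+0+1+0+1+0+1+0+1+0+0 mod 2 = 0
  s[1] = (011001100110011)·(100011111111100) mod 2 = 0+0+0+0+0+1+1+0+0+1+1+0+0+0+0 mod 2 = 0
  s[2] = (000111100001111)·(100011111111100) mod 2 = 0+0+0+0+1+1+1+0+0+0+0+1+1+0+0 mod 2 = 1
  s[3] = (000000011111111)·(100011111111100) mod 2 = 0+0+0+0+0+0+0+1+1+1+1+1+1+0+0 mod 2 = 0
Syndrome = 0010
Column 4 of H equals this syndrome → error at bit 4 (1-indexed).
Flip bit 4: 100011111111100 → 100111111111100
Extract data bits at positions {3,5,6,7,9,10,11,12,13,14,15}: 01111111100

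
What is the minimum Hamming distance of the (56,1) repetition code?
d_min = 56 (the only two codewords are 0…0 and 1…1, differing in all 56 positions).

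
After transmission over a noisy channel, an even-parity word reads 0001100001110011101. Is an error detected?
Sum of received bits: 0+0+0+1+1+0+0+0+0+1+1+1+0+0+1+1+1+0+1 = 9; 9 mod 2 = 1. Result is 1 ≠ 0 → error detected.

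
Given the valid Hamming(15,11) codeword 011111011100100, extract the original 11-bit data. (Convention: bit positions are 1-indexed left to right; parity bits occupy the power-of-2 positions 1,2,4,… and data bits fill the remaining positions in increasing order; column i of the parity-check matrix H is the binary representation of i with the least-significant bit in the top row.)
Parity bits occupy power-of-2 positions; data bits are at positions {3,5,6,7,9,10,11,12,13,14,15} (1-indexed).
Extract: c[3]=1 c[5]=1 c[6]=1 c[7]=0 c[9]=1 c[10]=1 c[11]=0 c[12]=0 c[13]=1 c[14]=0 c[15]=0
Data = 11101100100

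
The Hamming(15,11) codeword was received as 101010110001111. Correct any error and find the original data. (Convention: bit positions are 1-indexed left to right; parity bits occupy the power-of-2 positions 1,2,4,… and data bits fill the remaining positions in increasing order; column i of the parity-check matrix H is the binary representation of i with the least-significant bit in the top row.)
Syndrome s = H · r^T (mod 2), r = 101010110001111:
  s[0] = (101010101010101)·(101010110001111) mod 2 = 1+0+1+0+1+0+1+0+0+0+0+0+1+0+1 mod 2 = 0
  s[1] = (011001100110011)·(101010110001111) mod 2 = 0+0+1+0+0+0+1+0+0+0+0+0+0+1+1 mod 2 = 0
  s[2] = (000111100001111)·(101010110001111) mod 2 = 0+0+0+0+1+0+1+0+0+0+0+1+1+1+1 mod 2 = 0
  s[3] = (000000011111111)·(101010110001111) mod 2 = 0+0+0+0+0+0+0+1+0+0+0+1+1+1+1 mod 2 = 1
Syndrome = 0001
Column 8 of H equals this syndrome → error at bit 8 (1-indexed).
Flip bit 8: 101010110001111 → 101010100001111
Extract data bits at positions {3,5,6,7,9,10,11,12,13,14,15}: 11010001111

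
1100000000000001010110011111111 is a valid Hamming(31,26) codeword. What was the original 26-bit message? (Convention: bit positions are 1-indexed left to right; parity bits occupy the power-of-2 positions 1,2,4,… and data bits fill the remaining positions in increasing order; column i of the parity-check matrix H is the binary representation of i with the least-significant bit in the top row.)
Parity bits occupy power-of-2 positions; data bits are at positions {3,5,6,7,9,10,11,12,13,14,15,17,18,19,20,21,22,23,24,25,26,27,28,29,30,31} (1-indexed).
Extract: c[3]=0 c[5]=0 c[6]=0 c[7]=0 c[9]=0 c[10]=0 c[11]=0 c[12]=0 c[13]=0 c[14]=0 c[15]=0 c[17]=0 c[18]=1 c[19]=0 c[20]=1 c[21]=1 c[22]=0 c[23]=0 c[24]=1 c[25]=1 c[26]=1 c[27]=1 c[28]=1 c[29]=1 c[30]=1 c[31]=1
Data = 00000000000010110011111111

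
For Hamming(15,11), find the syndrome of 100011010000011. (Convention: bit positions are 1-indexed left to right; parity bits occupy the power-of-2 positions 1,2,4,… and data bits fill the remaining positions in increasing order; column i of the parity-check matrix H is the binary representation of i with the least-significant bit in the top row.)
Syndrome s = H · r^T (mod 2), r = 100011010000011:
  s[0] = (101010101010101)·(100011010000011) mod 2 = 1+0+0+0+1+0+0+0+0+0+0+0+0+0+1 mod 2 = 1
  s[1] = (011001100110011)·(100011010000011) mod 2 = 0+0+0+0+0+1+0+0+0+0+0+0+0+1+1 mod 2 = 1
  s[2] = (000111100001111)·(100011010000011) mod 2 = 0+0+0+0+1+1+0+0+0+0+0+0+0+1+1 mod 2 = 0
  s[3] = (000000011111111)·(100011010000011) mod 2 = 0+0+0+0+0+0+0+1+0+0+0+0+0+1+1 mod 2 = 1
Syndrome = 1101
Non-zero syndrome: error at position 11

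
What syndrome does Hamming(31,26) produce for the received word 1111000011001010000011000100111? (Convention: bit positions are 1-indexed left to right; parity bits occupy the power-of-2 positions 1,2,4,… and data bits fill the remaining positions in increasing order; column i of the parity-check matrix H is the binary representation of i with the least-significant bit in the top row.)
Syndrome s = H · r^T (mod 2), r = 1111000011001010000011000100111:
  s[0] = (1010101010101010101010101010101)·(1111000011001010000011000100111) mod 2 = 1+0+1+0+0+0+0+0+1+0+0+0+1+0+1+0+0+0+0+0+1+0+0+0+0+0+0+0+1+0+1 mod 2 = 0
  s[1] = (0110011001100110011001100110011)·(1111000011001010000011000100111) mod 2 = 0+1+1+0+0+0+0+0+0+1+0+0+0+0+1+0+0+0+0+0+0+1+0+0+0+1+0+0+0+1+1 mod 2 = 0
  s[2] = (0001111000011110000111100001111)·(1111000011001010000011000100111) mod 2 = 0+0+0+1+0+0+0+0+0+0+0+0+1+0+1+0+0+0+0+0+1+1+0+0+0+0+0+0+1+1+1 mod 2 = 0
  s[3] = (0000000111111110000000011111111)·(1111000011001010000011000100111) mod 2 = 0+0+0+0+0+0+0+0+1+1+0+0+1+0+1+0+0+0+0+0+0+0+0+0+0+1+0+0+1+1+1 mod 2 = 0
  s[4] = (0000000000000001111111111111111)·(1111000011001010000011000100111) mod 2 = 0+0+0+0+0+0+0+0+0+0+0+0+0+0+0+0+0+0+0+0+1+1+0+0+0+1+0+0+1+1+1 mod 2 = 0
Syndrome = 00000
s = 0: no error detected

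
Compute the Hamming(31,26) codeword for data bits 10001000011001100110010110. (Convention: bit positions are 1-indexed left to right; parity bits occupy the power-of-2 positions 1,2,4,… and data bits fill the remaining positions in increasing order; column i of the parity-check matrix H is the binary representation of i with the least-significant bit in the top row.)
Codeword c = d · G (mod 2), d = 10001000011001100110010110:
  c[0] = d·G[:,0] = (10001000011001100110010110)·(11011010101101010101010101) mod 2 = 1+0+0+0+1+0+0+0+0+0+1+0+0+1+0+0+0+1+0+0+0+1+0+1+0+0 mod 2 = 1
  c[1] = d·G[:,1] = (10001000011001100110010110)·(10110110011011001100110011) mod 2 = 1+0+0+0+0+0+0+0+0+1+1+0+0+1+0+0+0+1+0+0+0+1+0+0+1+0 mod 2 = 1
  c[2] = d·G[:,2] = (10001000011001100110010110)·(10000000000000000000000000) mod 2 = 1+0+0+0+0+0+0+0+0+0+0+0+0+0+0+0+0+0+0+0+0+0+0+0+0+0 mod 2 = 1
  c[3] = d·G[:,3] = (10001000011001100110010110)·(01110001111000111100001111) mod 2 = 0+0+0+0+0+0+0+0+0+1+1+0+0+0+1+0+0+1+0+0+0+0+0+1+1+0 mod 2 = 0
  c[4] = d·G[:,4] = (10001000011001100110010110)·(01000000000000000000000000) mod 2 = 0+0+0+0+0+0+0+0+0+0+0+0+0+0+0+0+0+0+0+0+0+0+0+0+0+0 mod 2 = 0
  c[5] = d·G[:,5] = (10001000011001100110010110)·(00100000000000000000000000) mod 2 = 0+0+0+0+0+0+0+0+0+0+0+0+0+0+0+0+0+0+0+0+0+0+0+0+0+0 mod 2 = 0
  c[6] = d·G[:,6] = (10001000011001100110010110)·(00010000000000000000000000) mod 2 = 0+0+0+0+0+0+0+0+0+0+0+0+0+0+0+0+0+0+0+0+0+0+0+0+0+0 mod 2 = 0
  c[7] = d·G[:,7] = (10001000011001100110010110)·(00001111111000000011111111) mod 2 = 0+0+0+0+1+0+0+0+0+1+1+0+0+0+0+0+0+0+1+0+0+1+0+1+1+0 mod 2 = 1
  c[8] = d·G[:,8] = (10001000011001100110010110)·(00001000000000000000000000) mod 2 = 0+0+0+0+1+0+0+0+0+0+0+0+0+0+0+0+0+0+0+0+0+0+0+0+0+0 mod 2 = 1
  c[9] = d·G[:,9] = (10001000011001100110010110)·(00000100000000000000000000) mod 2 = 0+0+0+0+0+0+0+0+0+0+0+0+0+0+0+0+0+0+0+0+0+0+0+0+0+0 mod 2 = 0
  c[10] = d·G[:,10] = (10001000011001100110010110)·(00000010000000000000000000) mod 2 = 0+0+0+0+0+0+0+0+0+0+0+0+0+0+0+0+0+0+0+0+0+0+0+0+0+0 mod 2 = 0
  c[11] = d·G[:,11] = (10001000011001100110010110)·(00000001000000000000000000) mod 2 = 0+0+0+0+0+0+0+0+0+0+0+0+0+0+0+0+0+0+0+0+0+0+0+0+0+0 mod 2 = 0
  c[12] = d·G[:,12] = (10001000011001100110010110)·(00000000100000000000000000) mod 2 = 0+0+0+0+0+0+0+0+0+0+0+0+0+0+0+0+0+0+0+0+0+0+0+0+0+0 mod 2 = 0
  c[13] = d·G[:,13] = (10001000011001100110010110)·(00000000010000000000000000) mod 2 = 0+0+0+0+0+0+0+0+0+1+0+0+0+0+0+0+0+0+0+0+0+0+0+0+0+0 mod 2 = 1
  c[14] = d·G[:,14] = (10001000011001100110010110)·(00000000001000000000000000) mod 2 = 0+0+0+0+0+0+0+0+0+0+1+0+0+0+0+0+0+0+0+0+0+0+0+0+0+0 mod 2 = 1
  c[15] = d·G[:,15] = (10001000011001100110010110)·(00000000000111111111111111) mod 2 = 0+0+0+0+0+0+0+0+0+0+0+0+0+1+1+0+0+1+1+0+0+1+0+1+1+0 mod 2 = 1
  c[16] = d·G[:,16] = (10001000011001100110010110)·(00000000000100000000000000) mod 2 = 0+0+0+0+0+0+0+0+0+0+0+0+0+0+0+0+0+0+0+0+0+0+0+0+0+0 mod 2 = 0
  c[17] = d·G[:,17] = (10001000011001100110010110)·(00000000000010000000000000) mod 2 = 0+0+0+0+0+0+0+0+0+0+0+0+0+0+0+0+0+0+0+0+0+0+0+0+0+0 mod 2 = 0
  c[18] = d·G[:,18] = (10001000011001100110010110)·(00000000000001000000000000) mod 2 = 0+0+0+0+0+0+0+0+0+0+0+0+0+1+0+0+0+0+0+0+0+0+0+0+0+0 mod 2 = 1
  c[19] = d·G[:,19] = (10001000011001100110010110)·(00000000000000100000000000) mod 2 = 0+0+0+0+0+0+0+0+0+0+0+0+0+0+1+0+0+0+0+0+0+0+0+0+0+0 mod 2 = 1
  c[20] = d·G[:,20] = (10001000011001100110010110)·(00000000000000010000000000) mod 2 = 0+0+0+0+0+0+0+0+0+0+0+0+0+0+0+0+0+0+0+0+0+0+0+0+0+0 mod 2 = 0
  c[21] = d·G[:,21] = (10001000011001100110010110)·(00000000000000001000000000) mod 2 = 0+0+0+0+0+0+0+0+0+0+0+0+0+0+0+0+0+0+0+0+0+0+0+0+0+0 mod 2 = 0
  c[22] = d·G[:,22] = (10001000011001100110010110)·(00000000000000000100000000) mod 2 = 0+0+0+0+0+0+0+0+0+0+0+0+0+0+0+0+0+1+0+0+0+0+0+0+0+0 mod 2 = 1
  c[23] = d·G[:,23] = (10001000011001100110010110)·(00000000000000000010000000) mod 2 = 0+0+0+0+0+0+0+0+0+0+0+0+0+0+0+0+0+0+1+0+0+0+0+0+0+0 mod 2 = 1
  c[24] = d·G[:,24] = (10001000011001100110010110)·(00000000000000000001000000) mod 2 = 0+0+0+0+0+0+0+0+0+0+0+0+0+0+0+0+0+0+0+0+0+0+0+0+0+0 mod 2 = 0
  c[25] = d·G[:,25] = (10001000011001100110010110)·(00000000000000000000100000) mod 2 = 0+0+0+0+0+0+0+0+0+0+0+0+0+0+0+0+0+0+0+0+0+0+0+0+0+0 mod 2 = 0
  c[26] = d·G[:,26] = (10001000011001100110010110)·(00000000000000000000010000) mod 2 = 0+0+0+0+0+0+0+0+0+0+0+0+0+0+0+0+0+0+0+0+0+1+0+0+0+0 mod 2 = 1
  c[27] = d·G[:,27] = (10001000011001100110010110)·(00000000000000000000001000) mod 2 = 0+0+0+0+0+0+0+0+0+0+0+0+0+0+0+0+0+0+0+0+0+0+0+0+0+0 mod 2 = 0
  c[28] = d·G[:,28] = (10001000011001100110010110)·(00000000000000000000000100) mod 2 = 0+0+0+0+0+0+0+0+0+0+0+0+0+0+0+0+0+0+0+0+0+0+0+1+0+0 mod 2 = 1
  c[29] = d·G[:,29] = (10001000011001100110010110)·(00000000000000000000000010) mod 2 = 0+0+0+0+0+0+0+0+0+0+0+0+0+0+0+0+0+0+0+0+0+0+0+0+1+0 mod 2 = 1
  c[30] = d·G[:,30] = (10001000011001100110010110)·(00000000000000000000000001) mod 2 = 0+0+0+0+0+0+0+0+0+0+0+0+0+0+0+0+0+0+0+0+0+0+0+0+0+0 mod 2 = 0
Codeword = 1110000110000111001100110010110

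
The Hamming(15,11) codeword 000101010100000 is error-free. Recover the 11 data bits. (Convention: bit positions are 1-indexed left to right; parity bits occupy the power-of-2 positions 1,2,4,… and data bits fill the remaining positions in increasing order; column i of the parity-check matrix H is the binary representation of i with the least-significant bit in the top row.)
Parity bits occupy power-of-2 positions; data bits are at positions {3,5,6,7,9,10,11,12,13,14,15} (1-indexed).
Extract: c[3]=0 c[5]=0 c[6]=1 c[7]=0 c[9]=0 c[10]=1 c[11]=0 c[12]=0 c[13]=0 c[14]=0 c[15]=0
Data = 00100100000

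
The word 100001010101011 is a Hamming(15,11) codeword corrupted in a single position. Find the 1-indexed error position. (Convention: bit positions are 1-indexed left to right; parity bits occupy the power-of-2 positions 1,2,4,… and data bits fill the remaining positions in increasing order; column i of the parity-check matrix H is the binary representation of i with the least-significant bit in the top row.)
Syndrome s = H · r^T (mod 2), r = 100001010101011:
  s[0] = (101010101010101)·(100001010101011) mod 2 = 1+0+0+0+0+0+0+0+0+0+0+0+0+0+1 mod 2 = 0
  s[1] = (011001100110011)·(100001010101011) mod 2 = 0+0+0+0+0+1+0+0+0+1+0+0+0+1+1 mod 2 = 0
  s[2] = (000111100001111)·(100001010101011) mod 2 = 0+0+0+0+0+1+0+0+0+0+0+1+0+1+1 mod 2 = 0
  s[3] = (000000011111111)·(100001010101011) mod 2 = 0+0+0+0+0+0+0+1+0+1+0+1+0+1+1 mod 2 = 1
Syndrome = 0001
Column i of H is the binary representation of i, so the syndrome is the binary index of the flipped bit.
Read s = 0001 with s[0] as LSB: 0·2^0 + 0·2^1 + 0·2^2 + 1·2^3 = 8.
Error is at bit position 8.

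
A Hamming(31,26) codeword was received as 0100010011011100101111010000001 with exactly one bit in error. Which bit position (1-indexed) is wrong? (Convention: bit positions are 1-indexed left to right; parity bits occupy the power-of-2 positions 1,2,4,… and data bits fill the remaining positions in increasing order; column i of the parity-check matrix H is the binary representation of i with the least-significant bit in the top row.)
Syndrome s = H · r^T (mod 2), r = 0100010011011100101111010000001:
  s[0] = (1010101010101010101010101010101)·(0100010011011100101111010000001) mod 2 = 0+0+0+0+0+0+0+0+1+0+0+0+1+0+0+0+1+0+1+0+1+0+0+0+0+0+0+0+0+0+1 mod 2 = 0
  s[1] = (0110011001100110011001100110011)·(0100010011011100101111010000001) mod 2 = 0+1+0+0+0+1+0+0+0+1+0+0+0+1+0+0+0+0+1+0+0+1+0+0+0+0+0+0+0+0+1 mod 2 = 1
  s[2] = (0001111000011110000111100001111)·(0100010011011100101111010000001) mod 2 = 0+0+0+0+0+1+0+0+0+0+0+1+1+1+0+0+0+0+0+1+1+1+0+0+0+0+0+0+0+0+1 mod 2 = 0
  s[3] = (0000000111111110000000011111111)·(0100010011011100101111010000001) mod 2 = 0+0+0+0+0+0+0+0+1+1+0+1+1+1+0+0+0+0+0+0+0+0+0+1+0+0+0+0+0+0+1 mod 2 = 1
  s[4] = (0000000000000001111111111111111)·(0100010011011100101111010000001) mod 2 = 0+0+0+0+0+0+0+0+0+0+0+0+0+0+0+0+1+0+1+1+1+1+0+1+0+0+0+0+0+0+1 mod 2 = 1
Syndrome = 01011
Column i of H is the binary representation of i, so the syndrome is the binary index of the flipped bit.
Read s = 01011 with s[0] as LSB: 0·2^0 + 1·2^1 + 0·2^2 + 1·2^3 + 1·2^4 = 26.
Error is at bit position 26.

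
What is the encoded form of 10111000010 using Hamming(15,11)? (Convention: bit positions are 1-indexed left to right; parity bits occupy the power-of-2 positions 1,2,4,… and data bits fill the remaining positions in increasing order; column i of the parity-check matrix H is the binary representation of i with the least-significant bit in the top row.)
Codeword c = d · G (mod 2), d = 10111000010:
  c[0] = d·G[:,0] = (10111000010)·(11011010101) mod 2 = 1+0+0+1+1+0+0+0+0+0+0 mod 2 = 1
  c[1] = d·G[:,1] = (10111000010)·(10110110011) mod 2 = 1+0+1+1+0+0+0+0+0+1+0 mod 2 = 0
  c[2] = d·G[:,2] = (10111000010)·(10000000000) mod 2 = 1+0+0+0+0+0+0+0+0+0+0 mod 2 = 1
  c[3] = d·G[:,3] = (10111000010)·(01110001111) mod 2 = 0+0+1+1+0+0+0+0+0+1+0 mod 2 = 1
  c[4] = d·G[:,4] = (10111000010)·(01000000000) mod 2 = 0+0+0+0+0+0+0+0+0+0+0 mod 2 = 0
  c[5] = d·G[:,5] = (10111000010)·(00100000000) mod 2 = 0+0+1+0+0+0+0+0+0+0+0 mod 2 = 1
  c[6] = d·G[:,6] = (10111000010)·(00010000000) mod 2 = 0+0+0+1+0+0+0+0+0+0+0 mod 2 = 1
  c[7] = d·G[:,7] = (10111000010)·(00001111111) mod 2 = 0+0+0+0+1+0+0+0+0+1+0 mod 2 = 0
  c[8] = d·G[:,8] = (10111000010)·(00001000000) mod 2 = 0+0+0+0+1+0+0+0+0+0+0 mod 2 = 1
  c[9] = d·G[:,9] = (10111000010)·(00000100000) mod 2 = 0+0+0+0+0+0+0+0+0+0+0 mod 2 = 0
  c[10] = d·G[:,10] = (10111000010)·(00000010000) mod 2 = 0+0+0+0+0+0+0+0+0+0+0 mod 2 = 0
  c[11] = d·G[:,11] = (10111000010)·(00000001000) mod 2 = 0+0+0+0+0+0+0+0+0+0+0 mod 2 = 0
  c[12] = d·G[:,12] = (10111000010)·(00000000100) mod 2 = 0+0+0+0+0+0+0+0+0+0+0 mod 2 = 0
  c[13] = d·G[:,13] = (10111000010)·(00000000010) mod 2 = 0+0+0+0+0+0+0+0+0+1+0 mod 2 = 1
  c[14] = d·G[:,14] = (10111000010)·(00000000001) mod 2 = 0+0+0+0+0+0+0+0+0+0+0 mod 2 = 0
Codeword = 101101101000010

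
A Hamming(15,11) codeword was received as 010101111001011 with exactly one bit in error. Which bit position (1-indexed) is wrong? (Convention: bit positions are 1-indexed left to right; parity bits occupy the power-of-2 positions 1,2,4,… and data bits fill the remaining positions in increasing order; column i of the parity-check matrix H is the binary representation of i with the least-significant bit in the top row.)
Syndrome s = H · r^T (mod 2), r = 010101111001011:
  s[0] = (101010101010101)·(010101111001011) mod 2 = 0+0+0+0+0+0+1+0+1+0+0+0+0+0+1 mod 2 = 1
  s[1] = (011001100110011)·(010101111001011) mod 2 = 0+1+0+0+0+1+1+0+0+0+0+0+0+1+1 mod 2 = 1
  s[2] = (000111100001111)·(010101111001011) mod 2 = 0+0+0+1+0+1+1+0+0+0+0+1+0+1+1 mod 2 = 0
  s[3] = (000000011111111)·(010101111001011) mod 2 = 0+0+0+0+0+0+0+1+1+0+0+1+0+1+1 mod 2 = 1
Syndrome = 1101
Column i of H is the binary representation of i, so the syndrome is the binary index of the flipped bit.
Read s = 1101 with s[0] as LSB: 1·2^0 + 1·2^1 + 0·2^2 + 1·2^3 = 11.
Error is at bit position 11.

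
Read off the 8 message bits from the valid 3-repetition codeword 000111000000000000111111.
Split into 3-bit blocks: 000 111 000 000 000 000 111 111
Data = 01000011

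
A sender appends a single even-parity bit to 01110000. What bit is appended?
Sum of data bits: 0+1+1+1+0+0+0+0 = 3.
3 mod 2 = 1, so parity bit = 1.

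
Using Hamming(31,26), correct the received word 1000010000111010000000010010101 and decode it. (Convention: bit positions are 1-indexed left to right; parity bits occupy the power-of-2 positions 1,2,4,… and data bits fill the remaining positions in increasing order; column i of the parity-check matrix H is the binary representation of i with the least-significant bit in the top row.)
Syndrome s = H · r^T (mod 2), r = 1000010000111010000000010010101:
  s[0] = (1010101010101010101010101010101)·(1000010000111010000000010010101) mod 2 = 1+0+0+0+0+0+0+0+0+0+1+0+1+0+1+0+0+0+0+0+0+0+0+0+0+0+1+0+1+0+1 mod 2 = 1
  s[1] = (0110011001100110011001100110011)·(1000010000111010000000010010101) mod 2 = 0+0+0+0+0+1+0+0+0+0+1+0+0+0+1+0+0+0+0+0+0+0+0+0+0+0+1+0+0+0+1 mod 2 = 1
  s[2] = (0001111000011110000111100001111)·(1000010000111010000000010010101) mod 2 = 0+0+0+0+0+1+0+0+0+0+0+1+1+0+1+0+0+0+0+0+0+0+0+0+0+0+0+0+1+0+1 mod 2 = 0
  s[3] = (0000000111111110000000011111111)·(1000010000111010000000010010101) mod 2 = 0+0+0+0+0+0+0+0+0+0+1+1+1+0+1+0+0+0+0+0+0+0+0+1+0+0+1+0+1+0+1 mod 2 = 0
  s[4] = (0000000000000001111111111111111)·(1000010000111010000000010010101) mod 2 = 0+0+0+0+0+0+0+0+0+0+0+0+0+0+0+0+0+0+0+0+0+0+0+1+0+0+1+0+1+0+1 mod 2 = 0
Syndrome = 11000
Column 3 of H equals this syndrome → error at bit 3 (1-indexed).
Flip bit 3: 1000010000111010000000010010101 → 1010010000111010000000010010101
Extract data bits at positions {3,5,6,7,9,10,11,12,13,14,15,17,18,19,20,21,22,23,24,25,26,27,28,29,30,31}: 10100011101000000010010101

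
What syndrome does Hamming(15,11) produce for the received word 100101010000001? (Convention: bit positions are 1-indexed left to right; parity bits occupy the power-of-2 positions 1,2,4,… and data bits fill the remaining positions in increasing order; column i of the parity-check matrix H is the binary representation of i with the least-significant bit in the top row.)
Syndrome s = H · r^T (mod 2), r = 100101010000001:
  s[0] = (101010101010101)·(100101010000001) mod 2 = 1+0+0+0+0+0+0+0+0+0+0+0+0+0+1 mod 2 = 0
  s[1] = (011001100110011)·(100101010000001) mod 2 = 0+0+0+0+0+1+0+0+0+0+0+0+0+0+1 mod 2 = 0
  s[2] = (000111100001111)·(100101010000001) mod 2 = 0+0+0+1+0+1+0+0+0+0+0+0+0+0+1 mod 2 = 1
  s[3] = (000000011111111)·(100101010000001) mod 2 = 0+0+0+0+0+0+0+1+0+0+0+0+0+0+1 mod 2 = 0
Syndrome = 0010
Non-zero syndrome: error at position 4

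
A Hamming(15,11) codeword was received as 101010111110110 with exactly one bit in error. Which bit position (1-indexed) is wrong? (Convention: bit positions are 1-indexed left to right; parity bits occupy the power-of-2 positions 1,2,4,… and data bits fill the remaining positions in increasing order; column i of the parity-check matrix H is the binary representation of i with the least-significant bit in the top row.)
Syndrome s = H · r^T (mod 2), r = 101010111110110:
  s[0] = (101010101010101)·(101010111110110) mod 2 = 1+0+1+0+1+0+1+0+1+0+1+0+1+0+0 mod 2 = 1
  s[1] = (011001100110011)·(101010111110110) mod 2 = 0+0+1+0+0+0+1+0+0+1+1+0+0+1+0 mod 2 = 1
  s[2] = (000111100001111)·(101010111110110) mod 2 = 0+0+0+0+1+0+1+0+0+0+0+0+1+1+0 mod 2 = 0
  s[3] = (000000011111111)·(101010111110110) mod 2 = 0+0+0+0+0+0+0+1+1+1+1+0+1+1+0 mod 2 = 0
Syndrome = 1100
Column i of H is the binary representation of i, so the syndrome is the binary index of the flipped bit.
Read s = 1100 with s[0] as LSB: 1·2^0 + 1·2^1 + 0·2^2 + 0·2^3 = 3.
Error is at bit position 3.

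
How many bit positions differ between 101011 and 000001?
XOR = 101010, count of 1s = 3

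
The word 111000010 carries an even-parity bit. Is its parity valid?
Sum of all bits: 1+1+1+0+0+0+0+1+0 = 4; 4 mod 2 = 0. Result is 0 → valid parity.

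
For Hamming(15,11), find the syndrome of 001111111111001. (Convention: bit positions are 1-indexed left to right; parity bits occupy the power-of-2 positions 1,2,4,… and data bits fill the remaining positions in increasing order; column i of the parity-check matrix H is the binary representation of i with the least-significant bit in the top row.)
Syndrome s = H · r^T (mod 2), r = 001111111111001:
  s[0] = (101010101010101)·(001111111111001) mod 2 = 0+0+1+0+1+0+1+0+1+0+1+0+0+0+1 mod 2 = 0
  s[1] = (011001100110011)·(001111111111001) mod 2 = 0+0+1+0+0+1+1+0+0+1+1+0+0+0+1 mod 2 = 0
  s[2] = (000111100001111)·(001111111111001) mod 2 = 0+0+0+1+1+1+1+0+0+0+0+1+0+0+1 mod 2 = 0
  s[3] = (000000011111111)·(001111111111001) mod 2 = 0+0+0+0+0+0+0+1+1+1+1+1+0+0+1 mod 2 = 0
Syndrome = 0000
s = 0: no error detected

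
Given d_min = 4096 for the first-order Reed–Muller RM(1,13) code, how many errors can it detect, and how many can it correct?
Detection only: up to d_min − 1 = 4095 errors.
Correction: up to ⌊(d_min − 1)/2⌋ = ⌊4095/2⌋ = 2047 errors.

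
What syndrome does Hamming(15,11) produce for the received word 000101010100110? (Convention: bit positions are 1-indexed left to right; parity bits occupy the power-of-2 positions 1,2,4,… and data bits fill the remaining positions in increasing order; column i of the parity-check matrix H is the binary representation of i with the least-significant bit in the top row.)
Syndrome s = H · r^T (mod 2), r = 000101010100110:
  s[0] = (101010101010101)·(000101010100110) mod 2 = 0+0+0+0+0+0+0+0+0+0+0+0+1+0+0 mod 2 = 1
  s[1] = (011001100110011)·(000101010100110) mod 2 = 0+0+0+0+0+1+0+0+0+1+0+0+0+1+0 mod 2 = 1
  s[2] = (000111100001111)·(000101010100110) mod 2 = 0+0+0+1+0+1+0+0+0+0+0+0+1+1+0 mod 2 = 0
  s[3] = (000000011111111)·(000101010100110) mod 2 = 0+0+0+0+0+0+0+1+0+1+0+0+1+1+0 mod 2 = 0
Syndrome = 1100
Non-zero syndrome: error at position 3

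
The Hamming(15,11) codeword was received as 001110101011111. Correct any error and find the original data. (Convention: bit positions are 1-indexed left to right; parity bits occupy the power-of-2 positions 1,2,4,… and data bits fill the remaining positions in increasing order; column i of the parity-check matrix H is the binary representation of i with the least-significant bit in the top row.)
Syndrome s = H · r^T (mod 2), r = 001110101011111:
  s[0] = (101010101010101)·(001110101011111) mod 2 = 0+0+1+0+1+0+1+0+1+0+1+0+1+0+1 mod 2 = 1
  s[1] = (011001100110011)·(001110101011111) mod 2 = 0+0+1+0+0+0+1+0+0+0+1+0+0+1+1 mod 2 = 1
  s[2] = (000111100001111)·(001110101011111) mod 2 = 0+0+0+1+1+0+1+0+0+0+0+1+1+1+1 mod 2 = 1
  s[3] = (000000011111111)·(001110101011111) mod 2 = 0+0+0+0+0+0+0+0+1+0+1+1+1+1+1 mod 2 = 0
Syndrome = 1110
Column 7 of H equals this syndrome → error at bit 7 (1-indexed).
Flip bit 7: 001110101011111 → 001110001011111
Extract data bits at positions {3,5,6,7,9,10,11,12,13,14,15}: 11001011111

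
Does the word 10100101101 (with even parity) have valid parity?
Sum of all bits: 1+0+1+0+0+1+0+1+1+0+1 = 6; 6 mod 2 = 0. Result is 0 → valid parity.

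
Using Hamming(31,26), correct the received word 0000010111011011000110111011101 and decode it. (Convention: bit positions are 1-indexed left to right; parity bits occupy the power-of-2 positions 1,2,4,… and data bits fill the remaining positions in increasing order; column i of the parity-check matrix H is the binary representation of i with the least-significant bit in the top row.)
Syndrome s = H · r^T (mod 2), r = 0000010111011011000110111011101:
  s[0] = (1010101010101010101010101010101)·(0000010111011011000110111011101) mod 2 = 0+0+0+0+0+0+0+0+1+0+0+0+1+0+1+0+0+0+0+0+1+0+1+0+1+0+1+0+1+0+1 mod 2 = 1
  s[1] = (0110011001100110011001100110011)·(0000010111011011000110111011101) mod 2 = 0+0+0+0+0+1+0+0+0+1+0+0+0+0+1+0+0+0+0+0+0+0+1+0+0+0+1+0+0+0+1 mod 2 = 0
  s[2] = (0001111000011110000111100001111)·(0000010111011011000110111011101) mod 2 = 0+0+0+0+0+1+0+0+0+0+0+1+1+0+1+0+0+0+0+1+1+0+1+0+0+0+0+1+1+0+1 mod 2 = 0
  s[3] = (0000000111111110000000011111111)·(0000010111011011000110111011101) mod 2 = 0+0+0+0+0+0+0+1+1+1+0+1+1+0+1+0+0+0+0+0+0+0+0+1+1+0+1+1+1+0+1 mod 2 = 0
  s[4] = (0000000000000001111111111111111)·(0000010111011011000110111011101) mod 2 = 0+0+0+0+0+0+0+0+0+0+0+0+0+0+0+1+0+0+0+1+1+0+1+1+1+0+1+1+1+0+1 mod 2 = 0
Syndrome = 10000
Column 1 of H equals this syndrome → error at bit 1 (1-indexed).
Flip bit 1: 0000010111011011000110111011101 → 1000010111011011000110111011101
Extract data bits at positions {3,5,6,7,9,10,11,12,13,14,15,17,18,19,20,21,22,23,24,25,26,27,28,29,30,31}: 00101101101000110111011101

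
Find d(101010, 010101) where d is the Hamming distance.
XOR = 111111, count of 1s = 6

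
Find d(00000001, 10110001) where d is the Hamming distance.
XOR = 10110000, count of 1s = 3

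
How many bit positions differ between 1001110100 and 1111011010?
XOR = 0110101110, count of 1s = 6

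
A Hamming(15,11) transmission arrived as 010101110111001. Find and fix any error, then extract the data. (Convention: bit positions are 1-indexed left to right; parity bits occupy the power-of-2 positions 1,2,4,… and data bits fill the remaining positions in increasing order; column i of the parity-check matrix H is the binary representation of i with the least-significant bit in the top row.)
Syndrome s = H · r^T (mod 2), r = 010101110111001:
  s[0] = (101010101010101)·(010101110111001) mod 2 = 0+0+0+0+0+0+1+0+0+0+1+0+0+0+1 mod 2 = 1
  s[1] = (011001100110011)·(010101110111001) mod 2 = 0+1+0+0+0+1+1+0+0+1+1+0+0+0+1 mod 2 = 0
  s[2] = (000111100001111)·(010101110111001) mod 2 = 0+0+0+1+0+1+1+0+0+0+0+1+0+0+1 mod 2 = 1
  s[3] = (000000011111111)·(010101110111001) mod 2 = 0+0+0+0+0+0+0+1+0+1+1+1+0+0+1 mod 2 = 1
Syndrome = 1011
Column 13 of H equals this syndrome → error at bit 13 (1-indexed).
Flip bit 13: 010101110111001 → 010101110111101
Extract data bits at positions {3,5,6,7,9,10,11,12,13,14,15}: 00110111101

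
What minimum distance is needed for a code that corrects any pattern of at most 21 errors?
Correcting t errors requires d_min ≥ 2t + 1 = 2·21 + 1 = 43.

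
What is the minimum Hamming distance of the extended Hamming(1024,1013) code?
d_min = 4 (adding an overall parity bit to Hamming(1023,1013) raises d_min from 3 to 4).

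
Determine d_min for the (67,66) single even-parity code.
d_min = 2 (flipping one data bit also flips the parity bit, so the two closest codewords differ in exactly 2 positions).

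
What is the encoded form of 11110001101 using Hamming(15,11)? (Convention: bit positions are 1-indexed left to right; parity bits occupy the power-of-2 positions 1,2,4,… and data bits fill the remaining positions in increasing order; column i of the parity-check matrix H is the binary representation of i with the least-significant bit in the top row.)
Codeword c = d · G (mod 2), d = 11110001101:
  c[0] = d·G[:,0] = (11110001101)·(11011010101) mod 2 = 1+1+0+1+0+0+0+0+1+0+1 mod 2 = 1
  c[1] = d·G[:,1] = (11110001101)·(10110110011) mod 2 = 1+0+1+1+0+0+0+0+0+0+1 mod 2 = 0
  c[2] = d·G[:,2] = (11110001101)·(10000000000) mod 2 = 1+0+0+0+0+0+0+0+0+0+0 mod 2 = 1
  c[3] = d·G[:,3] = (11110001101)·(01110001111) mod 2 = 0+1+1+1+0+0+0+1+1+0+1 mod 2 = 0
  c[4] = d·G[:,4] = (11110001101)·(01000000000) mod 2 = 0+1+0+0+0+0+0+0+0+0+0 mod 2 = 1
  c[5] = d·G[:,5] = (11110001101)·(00100000000) mod 2 = 0+0+1+0+0+0+0+0+0+0+0 mod 2 = 1
  c[6] = d·G[:,6] = (11110001101)·(00010000000) mod 2 = 0+0+0+1+0+0+0+0+0+0+0 mod 2 = 1
  c[7] = d·G[:,7] = (11110001101)·(00001111111) mod 2 = 0+0+0+0+0+0+0+1+1+0+1 mod 2 = 1
  c[8] = d·G[:,8] = (11110001101)·(00001000000) mod 2 = 0+0+0+0+0+0+0+0+0+0+0 mod 2 = 0
  c[9] = d·G[:,9] = (11110001101)·(00000100000) mod 2 = 0+0+0+0+0+0+0+0+0+0+0 mod 2 = 0
  c[10] = d·G[:,10] = (11110001101)·(00000010000) mod 2 = 0+0+0+0+0+0+0+0+0+0+0 mod 2 = 0
  c[11] = d·G[:,11] = (11110001101)·(00000001000) mod 2 = 0+0+0+0+0+0+0+1+0+0+0 mod 2 = 1
  c[12] = d·G[:,12] = (11110001101)·(00000000100) mod 2 = 0+0+0+0+0+0+0+0+1+0+0 mod 2 = 1
  c[13] = d·G[:,13] = (11110001101)·(00000000010) mod 2 = 0+0+0+0+0+0+0+0+0+0+0 mod 2 = 0
  c[14] = d·G[:,14] = (11110001101)·(00000000001) mod 2 = 0+0+0+0+0+0+0+0+0+0+1 mod 2 = 1
Codeword = 101011110001101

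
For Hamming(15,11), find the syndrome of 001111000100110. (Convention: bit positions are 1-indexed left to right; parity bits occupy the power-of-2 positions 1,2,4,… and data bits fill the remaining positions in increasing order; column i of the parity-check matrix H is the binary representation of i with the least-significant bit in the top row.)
Syndrome s = H · r^T (mod 2), r = 001111000100110:
  s[0] = (101010101010101)·(001111000100110) mod 2 = 0+0+1+0+1+0+0+0+0+0+0+0+1+0+0 mod 2 = 1
  s[1] = (011001100110011)·(001111000100110) mod 2 = 0+0+1+0+0+1+0+0+0+1+0+0+0+1+0 mod 2 = 0
  s[2] = (000111100001111)·(001111000100110) mod 2 = 0+0+0+1+1+1+0+0+0+0+0+0+1+1+0 mod 2 = 1
  s[3] = (000000011111111)·(001111000100110) mod 2 = 0+0+0+0+0+0+0+0+0+1+0+0+1+1+0 mod 2 = 1
Syndrome = 1011
Non-zero syndrome: error at position 13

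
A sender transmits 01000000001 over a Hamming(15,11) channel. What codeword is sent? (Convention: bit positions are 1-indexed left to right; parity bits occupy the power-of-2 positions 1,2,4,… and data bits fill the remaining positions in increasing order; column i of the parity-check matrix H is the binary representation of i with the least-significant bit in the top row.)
Codeword c = d · G (mod 2), d = 01000000001:
  c[0] = d·G[:,0] = (01000000001)·(11011010101) mod 2 = 0+1+0+0+0+0+0+0+0+0+1 mod 2 = 0
  c[1] = d·G[:,1] = (01000000001)·(10110110011) mod 2 = 0+0+0+0+0+0+0+0+0+0+1 mod 2 = 1
  c[2] = d·G[:,2] = (01000000001)·(10000000000) mod 2 = 0+0+0+0+0+0+0+0+0+0+0 mod 2 = 0
  c[3] = d·G[:,3] = (01000000001)·(01110001111) mod 2 = 0+1+0+0+0+0+0+0+0+0+1 mod 2 = 0
  c[4] = d·G[:,4] = (01000000001)·(01000000000) mod 2 = 0+1+0+0+0+0+0+0+0+0+0 mod 2 = 1
  c[5] = d·G[:,5] = (01000000001)·(00100000000) mod 2 = 0+0+0+0+0+0+0+0+0+0+0 mod 2 = 0
  c[6] = d·G[:,6] = (01000000001)·(00010000000) mod 2 = 0+0+0+0+0+0+0+0+0+0+0 mod 2 = 0
  c[7] = d·G[:,7] = (01000000001)·(00001111111) mod 2 = 0+0+0+0+0+0+0+0+0+0+1 mod 2 = 1
  c[8] = d·G[:,8] = (01000000001)·(00001000000) mod 2 = 0+0+0+0+0+0+0+0+0+0+0 mod 2 = 0
  c[9] = d·G[:,9] = (01000000001)·(00000100000) mod 2 = 0+0+0+0+0+0+0+0+0+0+0 mod 2 = 0
  c[10] = d·G[:,10] = (01000000001)·(00000010000) mod 2 = 0+0+0+0+0+0+0+0+0+0+0 mod 2 = 0
  c[11] = d·G[:,11] = (01000000001)·(00000001000) mod 2 = 0+0+0+0+0+0+0+0+0+0+0 mod 2 = 0
  c[12] = d·G[:,12] = (01000000001)·(00000000100) mod 2 = 0+0+0+0+0+0+0+0+0+0+0 mod 2 = 0
  c[13] = d·G[:,13] = (01000000001)·(00000000010) mod 2 = 0+0+0+0+0+0+0+0+0+0+0 mod 2 = 0
  c[14] = d·G[:,14] = (01000000001)·(00000000001) mod 2 = 0+0+0+0+0+0+0+0+0+0+1 mod 2 = 1
Codeword = 010010010000001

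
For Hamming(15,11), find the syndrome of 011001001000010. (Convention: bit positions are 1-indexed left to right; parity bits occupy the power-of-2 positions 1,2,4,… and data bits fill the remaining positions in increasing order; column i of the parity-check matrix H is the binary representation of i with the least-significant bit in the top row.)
Syndrome s = H · r^T (mod 2), r = 011001001000010:
  s[0] = (101010101010101)·(011001001000010) mod 2 = 0+0+1+0+0+0+0+0+1+0+0+0+0+0+0 mod 2 = 0
  s[1] = (011001100110011)·(011001001000010) mod 2 = 0+1+1+0+0+1+0+0+0+0+0+0+0+1+0 mod 2 = 0
  s[2] = (000111100001111)·(011001001000010) mod 2 = 0+0+0+0+0+1+0+0+0+0+0+0+0+1+0 mod 2 = 0
  s[3] = (000000011111111)·(011001001000010) mod 2 = 0+0+0+0+0+0+0+0+1+0+0+0+0+1+0 mod 2 = 0
Syndrome = 0000
s = 0: no error detected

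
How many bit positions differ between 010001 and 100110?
XOR = 110111, count of 1s = 5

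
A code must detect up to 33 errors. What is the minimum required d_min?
Detecting e errors requires d_min ≥ e + 1 = 33 + 1 = 34.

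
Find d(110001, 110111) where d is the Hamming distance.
XOR = 000110, count of 1s = 2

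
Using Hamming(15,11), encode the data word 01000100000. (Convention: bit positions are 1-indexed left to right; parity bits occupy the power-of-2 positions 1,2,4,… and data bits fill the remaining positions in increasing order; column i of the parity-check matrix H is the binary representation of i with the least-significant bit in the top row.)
Codeword c = d · G (mod 2), d = 01000100000:
  c[0] = d·G[:,0] = (01000100000)·(11011010101) mod 2 = 0+1+0+0+0+0+0+0+0+0+0 mod 2 = 1
  c[1] = d·G[:,1] = (01000100000)·(10110110011) mod 2 = 0+0+0+0+0+1+0+0+0+0+0 mod 2 = 1
  c[2] = d·G[:,2] = (01000100000)·(10000000000) mod 2 = 0+0+0+0+0+0+0+0+0+0+0 mod 2 = 0
  c[3] = d·G[:,3] = (01000100000)·(01110001111) mod 2 = 0+1+0+0+0+0+0+0+0+0+0 mod 2 = 1
  c[4] = d·G[:,4] = (01000100000)·(01000000000) mod 2 = 0+1+0+0+0+0+0+0+0+0+0 mod 2 = 1
  c[5] = d·G[:,5] = (01000100000)·(00100000000) mod 2 = 0+0+0+0+0+0+0+0+0+0+0 mod 2 = 0
  c[6] = d·G[:,6] = (01000100000)·(00010000000) mod 2 = 0+0+0+0+0+0+0+0+0+0+0 mod 2 = 0
  c[7] = d·G[:,7] = (01000100000)·(00001111111) mod 2 = 0+0+0+0+0+1+0+0+0+0+0 mod 2 = 1
  c[8] = d·G[:,8] = (01000100000)·(00001000000) mod 2 = 0+0+0+0+0+0+0+0+0+0+0 mod 2 = 0
  c[9] = d·G[:,9] = (01000100000)·(00000100000) mod 2 = 0+0+0+0+0+1+0+0+0+0+0 mod 2 = 1
  c[10] = d·G[:,10] = (01000100000)·(00000010000) mod 2 = 0+0+0+0+0+0+0+0+0+0+0 mod 2 = 0
  c[11] = d·G[:,11] = (01000100000)·(00000001000) mod 2 = 0+0+0+0+0+0+0+0+0+0+0 mod 2 = 0
  c[12] = d·G[:,12] = (01000100000)·(00000000100) mod 2 = 0+0+0+0+0+0+0+0+0+0+0 mod 2 = 0
  c[13] = d·G[:,13] = (01000100000)·(00000000010) mod 2 = 0+0+0+0+0+0+0+0+0+0+0 mod 2 = 0
  c[14] = d·G[:,14] = (01000100000)·(00000000001) mod 2 = 0+0+0+0+0+0+0+0+0+0+0 mod 2 = 0
Codeword = 110110010100000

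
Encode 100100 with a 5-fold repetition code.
Repeat each bit 5× and concatenate:
1→11111  0→00000  0→00000  1→11111  0→00000  0→00000
Codeword = 111110000000000111110000000000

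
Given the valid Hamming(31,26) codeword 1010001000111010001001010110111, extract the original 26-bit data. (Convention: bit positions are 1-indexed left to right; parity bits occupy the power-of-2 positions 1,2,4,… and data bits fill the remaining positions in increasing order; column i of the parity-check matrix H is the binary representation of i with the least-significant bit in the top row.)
Parity bits occupy power-of-2 positions; data bits are at positions {3,5,6,7,9,10,11,12,13,14,15,17,18,19,20,21,22,23,24,25,26,27,28,29,30,31} (1-indexed).
Extract: c[3]=1 c[5]=0 c[6]=0 c[7]=1 c[9]=0 c[10]=0 c[11]=1 c[12]=1 c[13]=1 c[14]=0 c[15]=1 c[17]=0 c[18]=0 c[19]=1 c[20]=0 c[21]=0 c[22]=1 c[23]=0 c[24]=1 c[25]=0 c[26]=1 c[27]=1 c[28]=0 c[29]=1 c[30]=1 c[31]=1
Data = 10010011101001001010110111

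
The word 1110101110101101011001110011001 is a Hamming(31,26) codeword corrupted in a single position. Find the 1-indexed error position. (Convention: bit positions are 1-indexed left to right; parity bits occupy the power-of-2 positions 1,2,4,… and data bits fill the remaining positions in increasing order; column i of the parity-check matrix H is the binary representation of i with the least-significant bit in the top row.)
Syndrome s = H · r^T (mod 2), r = 1110101110101101011001110011001:
  s[0] = (1010101010101010101010101010101)·(1110101110101101011001110011001) mod 2 = 1+0+1+0+1+0+1+0+1+0+1+0+1+0+0+0+0+0+1+0+0+0+1+0+0+0+1+0+0+0+1 mod 2 = 1
  s[1] = (0110011001100110011001100110011)·(1110101110101101011001110011001) mod 2 = 0+1+1+0+0+0+1+0+0+0+1+0+0+1+0+0+0+1+1+0+0+1+1+0+0+0+1+0+0+0+1 mod 2 = 1
  s[2] = (0001111000011110000111100001111)·(1110101110101101011001110011001) mod 2 = 0+0+0+0+1+0+1+0+0+0+0+0+1+1+0+0+0+0+0+0+0+1+1+0+0+0+0+1+0+0+1 mod 2 = 0
  s[3] = (0000000111111110000000011111111)·(1110101110101101011001110011001) mod 2 = 0+0+0+0+0+0+0+1+1+0+1+0+1+1+0+0+0+0+0+0+0+0+0+1+0+0+1+1+0+0+1 mod 2 = 1
  s[4] = (0000000000000001111111111111111)·(1110101110101101011001110011001) mod 2 = 0+0+0+0+0+0+0+0+0+0+0+0+0+0+0+1+0+1+1+0+0+1+1+1+0+0+1+1+0+0+1 mod 2 = 1
Syndrome = 11011
Column i of H is the binary representation of i, so the syndrome is the binary index of the flipped bit.
Read s = 11011 with s[0] as LSB: 1·2^0 + 1·2^1 + 0·2^2 + 1·2^3 + 1·2^4 = 27.
Error is at bit position 27.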